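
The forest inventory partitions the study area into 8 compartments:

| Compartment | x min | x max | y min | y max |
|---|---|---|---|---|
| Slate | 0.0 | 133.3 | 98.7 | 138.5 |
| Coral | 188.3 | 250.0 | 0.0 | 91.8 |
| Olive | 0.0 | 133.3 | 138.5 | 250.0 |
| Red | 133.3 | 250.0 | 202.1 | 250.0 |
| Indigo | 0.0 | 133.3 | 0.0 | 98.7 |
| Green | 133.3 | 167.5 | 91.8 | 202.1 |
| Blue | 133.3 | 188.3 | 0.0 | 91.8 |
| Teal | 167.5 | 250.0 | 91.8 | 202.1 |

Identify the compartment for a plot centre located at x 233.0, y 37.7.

The point has x = 233.0 and y = 37.7.
Only Coral satisfies 188.3 ≤ x ≤ 250.0 and 0.0 ≤ y ≤ 91.8.

Coral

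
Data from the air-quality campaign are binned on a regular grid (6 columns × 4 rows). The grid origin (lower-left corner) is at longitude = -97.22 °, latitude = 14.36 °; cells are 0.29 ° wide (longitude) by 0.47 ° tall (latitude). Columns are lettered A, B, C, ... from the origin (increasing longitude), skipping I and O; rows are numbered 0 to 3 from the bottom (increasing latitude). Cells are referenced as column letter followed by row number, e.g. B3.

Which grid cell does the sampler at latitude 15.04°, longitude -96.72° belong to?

B1

Column index: ⌊(-96.72 − -97.22) / 0.29⌋ = ⌊1.724⌋ = 1 → column B
Row offset from origin: ⌊(15.04 − 14.36) / 0.47⌋ = ⌊1.447⌋ = 1 → row 1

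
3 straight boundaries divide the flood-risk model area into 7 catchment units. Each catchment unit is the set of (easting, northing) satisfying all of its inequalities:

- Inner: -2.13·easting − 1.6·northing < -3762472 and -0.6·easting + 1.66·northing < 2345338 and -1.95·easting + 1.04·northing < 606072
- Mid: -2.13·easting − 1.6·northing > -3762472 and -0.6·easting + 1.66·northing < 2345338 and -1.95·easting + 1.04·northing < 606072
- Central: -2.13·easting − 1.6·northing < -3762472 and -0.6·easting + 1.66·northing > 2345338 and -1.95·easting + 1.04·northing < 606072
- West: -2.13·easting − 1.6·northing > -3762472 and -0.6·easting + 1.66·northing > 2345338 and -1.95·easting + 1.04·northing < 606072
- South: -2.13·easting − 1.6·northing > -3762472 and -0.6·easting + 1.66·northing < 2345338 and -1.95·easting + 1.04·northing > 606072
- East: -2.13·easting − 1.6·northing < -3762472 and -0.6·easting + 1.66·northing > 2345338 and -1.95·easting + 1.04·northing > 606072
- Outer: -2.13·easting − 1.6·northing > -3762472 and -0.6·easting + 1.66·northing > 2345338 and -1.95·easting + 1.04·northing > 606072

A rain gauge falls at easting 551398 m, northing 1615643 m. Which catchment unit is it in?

West

-2.13·551398 − 1.6·1615643 = -3759506.540, which is > -3762472
-0.6·551398 + 1.66·1615643 = 2351128.580, which is > 2345338
-1.95·551398 + 1.04·1615643 = 605042.620, which is < 606072
This sign pattern matches West.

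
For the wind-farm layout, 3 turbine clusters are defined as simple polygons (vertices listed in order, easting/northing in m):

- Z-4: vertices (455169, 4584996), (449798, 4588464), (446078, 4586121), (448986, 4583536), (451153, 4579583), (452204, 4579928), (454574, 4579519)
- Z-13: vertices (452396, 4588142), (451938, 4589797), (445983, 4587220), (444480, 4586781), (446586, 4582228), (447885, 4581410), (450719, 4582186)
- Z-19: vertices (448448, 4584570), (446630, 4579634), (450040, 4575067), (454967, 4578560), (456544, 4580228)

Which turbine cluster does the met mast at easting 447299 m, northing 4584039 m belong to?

Cast a ray rightward from (447299, 4584039). For each polygon, the edges (by vertex number in listed order) whose endpoints lie on opposite sides of northing = 4584039, where each meets that height, and whether that is right or left of the point:
Z-4: 3–4 at easting≈448420.1 (right), 7–1 at easting≈455065.0 (right) → 2 crossings.
Z-13: 4–5 at easting≈445748.3 (left), 7–1 at easting≈451240.7 (right) → 1 crossing.
Z-19: 1–2 at easting≈448252.4 (right), 5–1 at easting≈449438.1 (right) → 2 crossings.
Only Z-13 has an odd count, so the point is inside Z-13.

Z-13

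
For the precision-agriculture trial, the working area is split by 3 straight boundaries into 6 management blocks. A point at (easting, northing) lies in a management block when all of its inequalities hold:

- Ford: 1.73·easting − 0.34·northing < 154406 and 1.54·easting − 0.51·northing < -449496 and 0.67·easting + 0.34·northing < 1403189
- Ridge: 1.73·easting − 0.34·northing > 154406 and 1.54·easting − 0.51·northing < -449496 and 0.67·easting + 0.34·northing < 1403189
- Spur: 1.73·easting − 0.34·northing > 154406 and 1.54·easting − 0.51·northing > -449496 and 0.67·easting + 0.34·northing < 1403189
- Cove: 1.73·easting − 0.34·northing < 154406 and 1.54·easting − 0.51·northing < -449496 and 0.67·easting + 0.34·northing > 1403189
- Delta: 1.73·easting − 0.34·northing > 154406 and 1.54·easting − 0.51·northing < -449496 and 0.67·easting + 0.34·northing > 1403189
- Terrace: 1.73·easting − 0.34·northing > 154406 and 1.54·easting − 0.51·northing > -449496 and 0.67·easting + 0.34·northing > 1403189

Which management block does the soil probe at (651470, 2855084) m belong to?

1.73·651470 − 0.34·2855084 = 156314.540, which is > 154406
1.54·651470 − 0.51·2855084 = -452829.040, which is < -449496
0.67·651470 + 0.34·2855084 = 1407213.460, which is > 1403189
This sign pattern matches Delta.

Delta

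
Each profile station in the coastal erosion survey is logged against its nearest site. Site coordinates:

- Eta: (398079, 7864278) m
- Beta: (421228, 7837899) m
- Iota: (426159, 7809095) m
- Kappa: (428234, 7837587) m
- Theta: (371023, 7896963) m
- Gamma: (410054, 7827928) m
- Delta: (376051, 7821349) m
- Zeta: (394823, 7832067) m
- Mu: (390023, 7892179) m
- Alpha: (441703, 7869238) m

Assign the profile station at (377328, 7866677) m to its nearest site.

Eta

Squared distances to each site:
Eta: 436359202.000; Beta: 2755383284.000; Iota: 5700153285.000; Kappa: 3437648936.000; Theta: 956994821.000; Gamma: 2572476077.000; Delta: 2056258313.000; Zeta: 1503927125.000; Mu: 811515029.000; Alpha: 4150699346.000.
Minimum at Eta.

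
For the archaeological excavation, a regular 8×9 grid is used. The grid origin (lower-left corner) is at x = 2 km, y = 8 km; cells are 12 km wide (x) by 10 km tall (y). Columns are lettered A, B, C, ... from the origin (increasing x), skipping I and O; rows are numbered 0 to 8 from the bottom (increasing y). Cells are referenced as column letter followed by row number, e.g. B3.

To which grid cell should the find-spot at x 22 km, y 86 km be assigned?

Column index: ⌊(22 − 2) / 12⌋ = ⌊1.667⌋ = 1 → column B
Row offset from origin: ⌊(86 − 8) / 10⌋ = ⌊7.800⌋ = 7 → row 7

B7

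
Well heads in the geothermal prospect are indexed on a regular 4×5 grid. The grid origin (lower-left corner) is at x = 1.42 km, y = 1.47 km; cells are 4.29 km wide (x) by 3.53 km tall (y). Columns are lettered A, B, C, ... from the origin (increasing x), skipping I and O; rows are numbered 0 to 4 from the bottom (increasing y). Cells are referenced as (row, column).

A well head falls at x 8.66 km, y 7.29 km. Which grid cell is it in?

Column index: ⌊(8.66 − 1.42) / 4.29⌋ = ⌊1.688⌋ = 1 → column B
Row offset from origin: ⌊(7.29 − 1.47) / 3.53⌋ = ⌊1.649⌋ = 1 → row 1

(1, B)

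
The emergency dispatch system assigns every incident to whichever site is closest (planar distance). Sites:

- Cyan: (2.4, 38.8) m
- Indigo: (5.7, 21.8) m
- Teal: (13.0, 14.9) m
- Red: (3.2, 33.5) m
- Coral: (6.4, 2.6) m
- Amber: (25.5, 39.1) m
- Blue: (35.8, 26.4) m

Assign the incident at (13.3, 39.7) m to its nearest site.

Squared distances to each site:
Cyan: 119.620; Indigo: 378.170; Teal: 615.130; Red: 140.450; Coral: 1424.020; Amber: 149.200; Blue: 683.140.
Minimum at Cyan.

Cyan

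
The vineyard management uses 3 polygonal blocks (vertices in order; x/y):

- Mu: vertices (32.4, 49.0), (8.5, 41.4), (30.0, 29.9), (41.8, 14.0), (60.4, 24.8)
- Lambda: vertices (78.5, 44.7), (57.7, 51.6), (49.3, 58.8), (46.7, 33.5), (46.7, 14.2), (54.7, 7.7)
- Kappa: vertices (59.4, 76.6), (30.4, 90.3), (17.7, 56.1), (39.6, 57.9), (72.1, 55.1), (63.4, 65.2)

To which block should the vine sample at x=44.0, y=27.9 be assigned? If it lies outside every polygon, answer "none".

Cast a ray rightward from (44.0, 27.9). For each polygon, the edges (by vertex number in listed order) whose endpoints lie on opposite sides of y = 27.9, where each meets that height, and whether that is right or left of the point:
Mu: 3–4 at x≈31.48 (left), 5–1 at x≈56.81 (right) → 1 crossing.
Lambda: 4–5 at x≈46.70 (right), 6–1 at x≈67.69 (right) → 2 crossings.
Kappa: no edge straddles that height → 0 crossings.
Only Mu has an odd count, so the point is inside Mu.

Mu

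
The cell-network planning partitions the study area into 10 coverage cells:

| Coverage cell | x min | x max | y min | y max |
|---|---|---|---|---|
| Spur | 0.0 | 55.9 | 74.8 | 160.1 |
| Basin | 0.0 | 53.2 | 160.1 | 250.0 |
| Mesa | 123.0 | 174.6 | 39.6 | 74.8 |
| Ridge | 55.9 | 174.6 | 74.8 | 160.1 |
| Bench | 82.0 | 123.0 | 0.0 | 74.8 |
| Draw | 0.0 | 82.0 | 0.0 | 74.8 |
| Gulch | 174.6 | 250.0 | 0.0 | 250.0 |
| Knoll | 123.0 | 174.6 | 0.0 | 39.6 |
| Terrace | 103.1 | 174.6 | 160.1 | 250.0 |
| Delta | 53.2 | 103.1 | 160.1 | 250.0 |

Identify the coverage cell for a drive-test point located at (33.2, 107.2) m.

Spur

The point has x = 33.2 and y = 107.2.
Only Spur satisfies 0.0 ≤ x ≤ 55.9 and 74.8 ≤ y ≤ 160.1.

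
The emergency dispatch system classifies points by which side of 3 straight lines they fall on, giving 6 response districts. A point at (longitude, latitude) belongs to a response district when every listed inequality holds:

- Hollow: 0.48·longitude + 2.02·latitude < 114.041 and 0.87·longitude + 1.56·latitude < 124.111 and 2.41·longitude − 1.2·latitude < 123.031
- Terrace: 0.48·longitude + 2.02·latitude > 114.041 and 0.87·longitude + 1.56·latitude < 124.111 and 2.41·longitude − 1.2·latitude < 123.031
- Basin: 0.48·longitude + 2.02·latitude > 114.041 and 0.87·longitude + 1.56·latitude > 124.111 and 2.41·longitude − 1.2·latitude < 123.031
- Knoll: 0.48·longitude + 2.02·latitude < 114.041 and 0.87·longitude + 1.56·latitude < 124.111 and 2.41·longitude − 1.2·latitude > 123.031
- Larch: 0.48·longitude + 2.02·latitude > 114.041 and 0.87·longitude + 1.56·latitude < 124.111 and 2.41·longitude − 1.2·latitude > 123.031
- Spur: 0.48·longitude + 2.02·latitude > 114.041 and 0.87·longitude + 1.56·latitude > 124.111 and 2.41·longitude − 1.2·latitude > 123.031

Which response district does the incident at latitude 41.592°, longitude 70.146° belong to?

Basin

0.48·70.146 + 2.02·41.592 = 117.686, which is > 114.041
0.87·70.146 + 1.56·41.592 = 125.911, which is > 124.111
2.41·70.146 − 1.2·41.592 = 119.141, which is < 123.031
This sign pattern matches Basin.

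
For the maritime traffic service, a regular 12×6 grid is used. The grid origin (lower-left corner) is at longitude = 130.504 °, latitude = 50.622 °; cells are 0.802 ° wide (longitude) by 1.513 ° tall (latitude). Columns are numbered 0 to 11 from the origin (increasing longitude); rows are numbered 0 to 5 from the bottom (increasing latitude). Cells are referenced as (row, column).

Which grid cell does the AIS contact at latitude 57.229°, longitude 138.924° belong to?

Column index: ⌊(138.924 − 130.504) / 0.802⌋ = ⌊10.499⌋ = 10
Row offset from origin: ⌊(57.229 − 50.622) / 1.513⌋ = ⌊4.367⌋ = 4 → row 4

(4, 10)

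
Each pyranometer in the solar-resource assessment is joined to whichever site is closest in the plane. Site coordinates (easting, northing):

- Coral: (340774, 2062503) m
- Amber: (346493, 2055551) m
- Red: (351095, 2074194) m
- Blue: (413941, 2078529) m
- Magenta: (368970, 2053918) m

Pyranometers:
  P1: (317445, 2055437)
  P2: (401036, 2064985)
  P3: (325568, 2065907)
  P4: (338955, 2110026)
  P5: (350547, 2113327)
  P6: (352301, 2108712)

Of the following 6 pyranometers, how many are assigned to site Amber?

0

P1 → Coral
P2 → Blue
P3 → Coral
P4 → Red
P5 → Red
P6 → Red
0 of the 6 go to Amber.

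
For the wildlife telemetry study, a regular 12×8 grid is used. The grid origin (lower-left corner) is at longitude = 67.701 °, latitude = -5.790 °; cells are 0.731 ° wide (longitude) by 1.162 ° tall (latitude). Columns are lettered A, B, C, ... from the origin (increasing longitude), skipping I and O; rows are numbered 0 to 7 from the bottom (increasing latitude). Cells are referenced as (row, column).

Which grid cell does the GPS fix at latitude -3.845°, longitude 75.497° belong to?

(1, L)

Column index: ⌊(75.497 − 67.701) / 0.731⌋ = ⌊10.665⌋ = 10 → column L
Row offset from origin: ⌊(-3.845 − -5.790) / 1.162⌋ = ⌊1.674⌋ = 1 → row 1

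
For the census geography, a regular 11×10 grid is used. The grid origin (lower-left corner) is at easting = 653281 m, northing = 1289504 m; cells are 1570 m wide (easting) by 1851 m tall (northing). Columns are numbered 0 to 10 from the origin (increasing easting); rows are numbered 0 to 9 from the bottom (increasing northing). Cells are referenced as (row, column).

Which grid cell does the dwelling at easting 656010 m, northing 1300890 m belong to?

(6, 1)

Column index: ⌊(656010 − 653281) / 1570⌋ = ⌊1.738⌋ = 1
Row offset from origin: ⌊(1300890 − 1289504) / 1851⌋ = ⌊6.151⌋ = 6 → row 6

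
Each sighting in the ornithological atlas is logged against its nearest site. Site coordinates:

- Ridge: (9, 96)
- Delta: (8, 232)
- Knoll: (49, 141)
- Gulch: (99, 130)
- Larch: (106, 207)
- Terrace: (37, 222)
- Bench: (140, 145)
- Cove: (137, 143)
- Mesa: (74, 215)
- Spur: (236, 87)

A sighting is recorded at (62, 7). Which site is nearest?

Squared distances to each site:
Ridge: 10730.000; Delta: 53541.000; Knoll: 18125.000; Gulch: 16498.000; Larch: 41936.000; Terrace: 46850.000; Bench: 25128.000; Cove: 24121.000; Mesa: 43408.000; Spur: 36676.000.
Minimum at Ridge.

Ridge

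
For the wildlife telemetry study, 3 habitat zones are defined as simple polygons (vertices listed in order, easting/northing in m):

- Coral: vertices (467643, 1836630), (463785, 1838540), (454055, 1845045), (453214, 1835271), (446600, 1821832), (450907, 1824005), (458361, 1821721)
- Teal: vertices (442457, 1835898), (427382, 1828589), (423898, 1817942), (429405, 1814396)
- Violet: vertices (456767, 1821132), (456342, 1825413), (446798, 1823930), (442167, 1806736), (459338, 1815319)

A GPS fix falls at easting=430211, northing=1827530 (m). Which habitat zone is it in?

Teal

Cast a ray rightward from (430211, 1827530). For each polygon, the edges (by vertex number in listed order) whose endpoints lie on opposite sides of northing = 1827530, where each meets that height, and whether that is right or left of the point:
Coral: 4–5 at easting≈449404.3 (right), 7–1 at easting≈461977.5 (right) → 2 crossings.
Teal: 2–3 at easting≈427035.5 (left), 4–1 at easting≈437377.5 (right) → 1 crossing.
Violet: no edge straddles that height → 0 crossings.
Only Teal has an odd count, so the point is inside Teal.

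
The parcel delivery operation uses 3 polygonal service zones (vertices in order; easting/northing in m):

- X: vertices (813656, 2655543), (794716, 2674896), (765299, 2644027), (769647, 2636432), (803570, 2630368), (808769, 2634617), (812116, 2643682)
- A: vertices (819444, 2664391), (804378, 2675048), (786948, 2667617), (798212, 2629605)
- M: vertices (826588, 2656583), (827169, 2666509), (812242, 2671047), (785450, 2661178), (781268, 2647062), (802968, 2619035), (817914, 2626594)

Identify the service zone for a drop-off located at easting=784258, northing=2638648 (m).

X

Cast a ray rightward from (784258, 2638648). For each polygon, the edges (by vertex number in listed order) whose endpoints lie on opposite sides of northing = 2638648, where each meets that height, and whether that is right or left of the point:
X: 3–4 at easting≈768378.4 (left), 6–7 at easting≈810257.3 (right) → 1 crossing.
A: 3–4 at easting≈795532.3 (right), 4–1 at easting≈803731.5 (right) → 2 crossings.
M: 5–6 at easting≈787782.6 (right), 7–1 at easting≈821400.5 (right) → 2 crossings.
Only X has an odd count, so the point is inside X.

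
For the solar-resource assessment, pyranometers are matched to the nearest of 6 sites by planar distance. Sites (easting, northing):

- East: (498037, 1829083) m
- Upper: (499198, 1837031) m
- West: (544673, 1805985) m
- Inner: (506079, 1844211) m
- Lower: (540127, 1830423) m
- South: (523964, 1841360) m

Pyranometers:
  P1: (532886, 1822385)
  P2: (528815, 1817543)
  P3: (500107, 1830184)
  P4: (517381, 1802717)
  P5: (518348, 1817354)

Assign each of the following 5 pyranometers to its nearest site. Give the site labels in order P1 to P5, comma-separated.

Lower, Lower, East, West, East

P1 → Lower (d²=117041525.00)
P2 → Lower (d²=293855744.00)
P3 → East (d²=5497101.00)
P4 → West (d²=755533088.00)
P5 → East (d²=550106162.00)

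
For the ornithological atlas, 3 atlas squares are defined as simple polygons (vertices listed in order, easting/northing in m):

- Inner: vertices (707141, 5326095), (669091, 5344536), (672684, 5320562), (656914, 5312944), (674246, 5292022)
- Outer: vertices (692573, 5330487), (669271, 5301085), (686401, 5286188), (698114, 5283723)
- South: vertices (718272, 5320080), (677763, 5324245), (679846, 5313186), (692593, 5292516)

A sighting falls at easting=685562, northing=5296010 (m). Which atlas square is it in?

Outer

Cast a ray rightward from (685562, 5296010). For each polygon, the edges (by vertex number in listed order) whose endpoints lie on opposite sides of northing = 5296010, where each meets that height, and whether that is right or left of the point:
Inner: 4–5 at easting≈670942.3 (left), 5–1 at easting≈678096.1 (left) → 0 crossings.
Outer: 2–3 at easting≈675106.7 (left), 4–1 at easting≈696658.1 (right) → 1 crossing.
South: 3–4 at easting≈690438.3 (right), 4–1 at easting≈695848.1 (right) → 2 crossings.
Only Outer has an odd count, so the point is inside Outer.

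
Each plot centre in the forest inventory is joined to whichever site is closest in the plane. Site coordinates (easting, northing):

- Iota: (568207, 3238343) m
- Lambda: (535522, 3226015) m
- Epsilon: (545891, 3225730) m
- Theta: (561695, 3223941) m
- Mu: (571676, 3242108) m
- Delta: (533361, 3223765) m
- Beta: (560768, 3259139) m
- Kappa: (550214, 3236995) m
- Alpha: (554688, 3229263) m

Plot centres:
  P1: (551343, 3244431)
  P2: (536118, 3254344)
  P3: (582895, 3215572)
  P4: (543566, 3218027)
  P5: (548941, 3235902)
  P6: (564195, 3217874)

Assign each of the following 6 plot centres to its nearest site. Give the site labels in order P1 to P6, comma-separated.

Kappa, Kappa, Theta, Epsilon, Kappa, Theta

P1 → Kappa (d²=56568737.00)
P2 → Kappa (d²=499685017.00)
P3 → Theta (d²=519480161.00)
P4 → Epsilon (d²=64741834.00)
P5 → Kappa (d²=2815178.00)
P6 → Theta (d²=43058489.00)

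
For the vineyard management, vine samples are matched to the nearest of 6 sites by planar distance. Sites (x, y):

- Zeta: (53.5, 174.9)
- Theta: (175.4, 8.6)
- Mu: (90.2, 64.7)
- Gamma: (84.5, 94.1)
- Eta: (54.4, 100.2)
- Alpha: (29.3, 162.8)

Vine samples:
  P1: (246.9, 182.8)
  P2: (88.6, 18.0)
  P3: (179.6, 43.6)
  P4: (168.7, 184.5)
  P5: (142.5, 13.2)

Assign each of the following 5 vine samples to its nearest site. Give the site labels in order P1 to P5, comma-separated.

Gamma, Mu, Theta, Zeta, Theta

P1 → Gamma (d²=34241.45)
P2 → Mu (d²=2183.45)
P3 → Theta (d²=1242.64)
P4 → Zeta (d²=13363.20)
P5 → Theta (d²=1103.57)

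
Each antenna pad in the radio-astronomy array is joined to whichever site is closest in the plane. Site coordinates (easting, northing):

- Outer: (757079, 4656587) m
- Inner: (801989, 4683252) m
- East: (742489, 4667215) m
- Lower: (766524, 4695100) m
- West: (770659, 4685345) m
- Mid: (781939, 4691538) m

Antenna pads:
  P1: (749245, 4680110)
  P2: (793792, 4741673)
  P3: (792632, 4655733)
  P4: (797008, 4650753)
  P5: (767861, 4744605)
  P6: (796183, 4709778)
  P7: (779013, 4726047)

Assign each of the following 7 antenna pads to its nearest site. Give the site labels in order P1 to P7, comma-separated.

P1 → East (d²=211924561.00)
P2 → Mid (d²=2654011834.00)
P3 → Inner (d²=844848810.00)
P4 → Inner (d²=1080995362.00)
P5 → Lower (d²=2452532594.00)
P6 → Mid (d²=535589136.00)
P7 → Lower (d²=1113691930.00)

East, Mid, Inner, Inner, Lower, Mid, Lower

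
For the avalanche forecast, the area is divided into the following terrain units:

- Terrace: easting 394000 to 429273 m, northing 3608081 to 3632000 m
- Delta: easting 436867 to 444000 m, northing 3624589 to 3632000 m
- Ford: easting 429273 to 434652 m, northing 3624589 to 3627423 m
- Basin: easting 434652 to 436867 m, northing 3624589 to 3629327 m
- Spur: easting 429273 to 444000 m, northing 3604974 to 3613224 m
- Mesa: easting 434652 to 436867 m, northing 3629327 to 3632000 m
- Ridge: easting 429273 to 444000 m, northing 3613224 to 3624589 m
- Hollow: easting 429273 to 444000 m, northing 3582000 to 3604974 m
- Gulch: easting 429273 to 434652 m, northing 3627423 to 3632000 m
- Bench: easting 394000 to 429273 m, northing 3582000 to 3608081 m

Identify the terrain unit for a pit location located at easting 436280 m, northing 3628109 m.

The point has easting = 436280 and northing = 3628109.
Only Basin satisfies 434652 ≤ easting ≤ 436867 and 3624589 ≤ northing ≤ 3629327.

Basin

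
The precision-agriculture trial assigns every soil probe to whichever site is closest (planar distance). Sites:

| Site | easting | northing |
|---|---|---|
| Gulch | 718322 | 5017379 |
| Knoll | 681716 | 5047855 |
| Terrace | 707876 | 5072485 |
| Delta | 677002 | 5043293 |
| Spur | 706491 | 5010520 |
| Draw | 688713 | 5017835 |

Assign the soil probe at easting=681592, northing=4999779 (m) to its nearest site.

Draw

Squared distances to each site:
Gulch: 1658852900.000; Knoll: 2311317152.000; Terrace: 5977011092.000; Delta: 1914536296.000; Spur: 735329282.000; Draw: 376727777.000.
Minimum at Draw.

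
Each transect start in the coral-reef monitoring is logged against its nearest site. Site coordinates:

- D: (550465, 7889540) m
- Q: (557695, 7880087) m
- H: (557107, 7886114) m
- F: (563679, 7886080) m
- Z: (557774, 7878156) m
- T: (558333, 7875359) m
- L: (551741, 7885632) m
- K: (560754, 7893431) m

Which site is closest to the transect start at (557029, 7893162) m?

Squared distances to each site:
D: 56204980.000; Q: 171399181.000; H: 49680388.000; F: 94377224.000; Z: 225735061.000; T: 318647225.000; L: 84663844.000; K: 13947986.000.
Minimum at K.

K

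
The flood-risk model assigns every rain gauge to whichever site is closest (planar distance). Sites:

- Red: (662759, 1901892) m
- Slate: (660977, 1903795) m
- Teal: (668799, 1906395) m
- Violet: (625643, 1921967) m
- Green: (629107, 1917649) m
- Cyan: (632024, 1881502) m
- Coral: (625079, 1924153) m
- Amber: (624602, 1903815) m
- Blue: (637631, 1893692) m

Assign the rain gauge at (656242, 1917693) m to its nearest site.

Slate

Squared distances to each site:
Red: 292142890.000; Slate: 215574629.000; Teal: 285323053.000; Violet: 954565877.000; Green: 736310161.000; Cyan: 1896300005.000; Coral: 1012864169.000; Amber: 1193688484.000; Blue: 922417322.000.
Minimum at Slate.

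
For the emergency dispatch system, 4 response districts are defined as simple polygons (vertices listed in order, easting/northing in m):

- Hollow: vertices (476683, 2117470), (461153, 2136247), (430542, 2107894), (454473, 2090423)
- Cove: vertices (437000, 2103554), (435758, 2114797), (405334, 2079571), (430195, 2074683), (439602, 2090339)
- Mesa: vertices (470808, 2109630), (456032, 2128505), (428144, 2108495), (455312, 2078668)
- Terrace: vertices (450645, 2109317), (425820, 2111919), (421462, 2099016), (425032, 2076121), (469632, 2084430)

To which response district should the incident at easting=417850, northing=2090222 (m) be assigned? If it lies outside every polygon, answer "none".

Cast a ray rightward from (417850, 2090222). For each polygon, the edges (by vertex number in listed order) whose endpoints lie on opposite sides of northing = 2090222, where each meets that height, and whether that is right or left of the point:
Hollow: no edge straddles that height → 0 crossings.
Cove: 2–3 at easting≈414533.1 (left), 4–5 at easting≈439531.7 (right) → 1 crossing.
Mesa: 3–4 at easting≈444788.0 (right), 4–1 at easting≈461094.6 (right) → 2 crossings.
Terrace: 3–4 at easting≈422833.2 (right), 5–1 at easting≈465213.1 (right) → 2 crossings.
Only Cove has an odd count, so the point is inside Cove.

Cove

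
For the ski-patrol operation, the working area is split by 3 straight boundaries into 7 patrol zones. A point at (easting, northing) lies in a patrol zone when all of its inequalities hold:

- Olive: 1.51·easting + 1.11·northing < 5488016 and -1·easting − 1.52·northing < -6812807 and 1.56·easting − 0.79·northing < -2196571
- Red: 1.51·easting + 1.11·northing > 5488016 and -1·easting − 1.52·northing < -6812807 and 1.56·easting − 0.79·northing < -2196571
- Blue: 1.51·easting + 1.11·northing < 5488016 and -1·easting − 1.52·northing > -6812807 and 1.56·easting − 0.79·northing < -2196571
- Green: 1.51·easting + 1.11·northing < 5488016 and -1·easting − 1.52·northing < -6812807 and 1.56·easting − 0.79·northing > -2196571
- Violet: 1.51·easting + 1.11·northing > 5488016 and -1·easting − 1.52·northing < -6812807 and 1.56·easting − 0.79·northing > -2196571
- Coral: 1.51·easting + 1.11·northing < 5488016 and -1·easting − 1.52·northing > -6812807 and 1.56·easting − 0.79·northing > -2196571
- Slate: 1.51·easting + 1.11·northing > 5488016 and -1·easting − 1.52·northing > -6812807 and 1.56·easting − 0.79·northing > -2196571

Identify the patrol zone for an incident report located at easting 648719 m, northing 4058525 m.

1.51·648719 + 1.11·4058525 = 5484528.440, which is < 5488016
-1·648719 − 1.52·4058525 = -6817677.000, which is < -6812807
1.56·648719 − 0.79·4058525 = -2194233.110, which is > -2196571
This sign pattern matches Green.

Green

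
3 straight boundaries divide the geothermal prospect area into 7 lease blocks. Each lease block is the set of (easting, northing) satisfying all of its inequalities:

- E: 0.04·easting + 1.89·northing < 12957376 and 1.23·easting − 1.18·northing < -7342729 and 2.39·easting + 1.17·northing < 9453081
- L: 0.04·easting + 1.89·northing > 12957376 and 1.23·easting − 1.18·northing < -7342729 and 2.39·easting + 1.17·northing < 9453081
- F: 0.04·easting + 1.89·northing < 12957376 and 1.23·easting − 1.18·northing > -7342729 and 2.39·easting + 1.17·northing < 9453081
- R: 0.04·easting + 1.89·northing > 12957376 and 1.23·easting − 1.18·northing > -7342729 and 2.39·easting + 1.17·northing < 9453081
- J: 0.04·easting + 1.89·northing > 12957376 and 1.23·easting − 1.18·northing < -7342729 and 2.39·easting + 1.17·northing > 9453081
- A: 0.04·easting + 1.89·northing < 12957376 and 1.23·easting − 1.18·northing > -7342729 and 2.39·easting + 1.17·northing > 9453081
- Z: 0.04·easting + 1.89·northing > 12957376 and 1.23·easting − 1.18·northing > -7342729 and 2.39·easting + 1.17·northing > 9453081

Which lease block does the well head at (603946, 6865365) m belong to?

0.04·603946 + 1.89·6865365 = 12999697.690, which is > 12957376
1.23·603946 − 1.18·6865365 = -7358277.120, which is < -7342729
2.39·603946 + 1.17·6865365 = 9475907.990, which is > 9453081
This sign pattern matches J.

J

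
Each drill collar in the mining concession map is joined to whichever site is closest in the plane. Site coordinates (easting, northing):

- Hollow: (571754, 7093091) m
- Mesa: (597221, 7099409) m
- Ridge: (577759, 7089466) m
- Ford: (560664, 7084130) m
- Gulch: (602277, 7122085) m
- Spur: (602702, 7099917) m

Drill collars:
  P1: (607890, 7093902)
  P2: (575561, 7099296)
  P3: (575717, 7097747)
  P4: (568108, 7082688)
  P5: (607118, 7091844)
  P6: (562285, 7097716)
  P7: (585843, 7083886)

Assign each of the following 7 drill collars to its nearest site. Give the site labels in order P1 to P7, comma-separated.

Spur, Hollow, Hollow, Ford, Spur, Hollow, Ridge

P1 → Spur (d²=63095569.00)
P2 → Hollow (d²=52995274.00)
P3 → Hollow (d²=37383705.00)
P4 → Ford (d²=57492500.00)
P5 → Spur (d²=84674385.00)
P6 → Hollow (d²=111052586.00)
P7 → Ridge (d²=96487456.00)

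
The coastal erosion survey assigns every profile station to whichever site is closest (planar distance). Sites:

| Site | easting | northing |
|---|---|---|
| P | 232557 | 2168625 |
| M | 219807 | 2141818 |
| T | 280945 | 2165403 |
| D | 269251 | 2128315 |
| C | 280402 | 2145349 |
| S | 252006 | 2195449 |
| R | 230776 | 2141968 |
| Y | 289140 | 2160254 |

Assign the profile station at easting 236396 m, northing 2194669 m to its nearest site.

S

Squared distances to each site:
P: 693027857.000; M: 3068423122.000; T: 2841112157.000; D: 5482304341.000; C: 4368990436.000; S: 244280500.000; R: 2808979801.000; Y: 3966321761.000.
Minimum at S.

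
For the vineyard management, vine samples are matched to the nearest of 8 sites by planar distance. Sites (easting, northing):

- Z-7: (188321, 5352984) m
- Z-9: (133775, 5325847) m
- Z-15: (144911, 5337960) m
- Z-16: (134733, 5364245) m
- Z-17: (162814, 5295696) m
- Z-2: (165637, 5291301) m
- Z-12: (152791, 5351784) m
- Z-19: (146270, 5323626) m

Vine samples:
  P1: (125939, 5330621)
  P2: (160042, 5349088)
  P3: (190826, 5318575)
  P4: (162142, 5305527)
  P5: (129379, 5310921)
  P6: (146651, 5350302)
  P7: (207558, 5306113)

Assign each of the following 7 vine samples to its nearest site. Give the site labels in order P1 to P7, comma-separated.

Z-9, Z-12, Z-7, Z-17, Z-9, Z-12, Z-2

P1 → Z-9 (d²=84193972.00)
P2 → Z-12 (d²=59845417.00)
P3 → Z-7 (d²=1190254306.00)
P4 → Z-17 (d²=97100145.00)
P5 → Z-9 (d²=242110292.00)
P6 → Z-12 (d²=39895924.00)
P7 → Z-2 (d²=1976765585.00)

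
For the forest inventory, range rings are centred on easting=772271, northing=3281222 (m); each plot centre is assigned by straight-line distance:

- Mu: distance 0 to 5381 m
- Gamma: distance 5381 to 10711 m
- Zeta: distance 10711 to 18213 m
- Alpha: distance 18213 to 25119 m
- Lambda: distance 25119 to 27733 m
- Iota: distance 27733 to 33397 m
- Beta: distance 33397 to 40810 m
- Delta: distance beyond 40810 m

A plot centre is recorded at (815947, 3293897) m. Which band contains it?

Distance = √((815947−772271)² + (3293897−3281222)²) = √(1907592976.000 + 160655625.000) = 45478.001 m.
40810 ≤ 45478.001 < ∞ → Delta.

Delta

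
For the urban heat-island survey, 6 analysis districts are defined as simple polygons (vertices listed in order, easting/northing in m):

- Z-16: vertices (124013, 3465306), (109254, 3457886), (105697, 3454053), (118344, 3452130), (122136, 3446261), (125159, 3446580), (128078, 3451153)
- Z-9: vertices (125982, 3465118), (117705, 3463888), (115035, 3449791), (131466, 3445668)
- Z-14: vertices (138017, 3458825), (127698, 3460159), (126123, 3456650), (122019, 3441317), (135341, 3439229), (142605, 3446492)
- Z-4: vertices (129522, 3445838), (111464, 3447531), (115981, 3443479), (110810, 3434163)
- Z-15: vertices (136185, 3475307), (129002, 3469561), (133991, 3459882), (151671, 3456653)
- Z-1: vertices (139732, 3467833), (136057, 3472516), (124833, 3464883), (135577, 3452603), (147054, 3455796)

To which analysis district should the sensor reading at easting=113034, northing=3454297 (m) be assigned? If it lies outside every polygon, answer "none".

Cast a ray rightward from (113034, 3454297). For each polygon, the edges (by vertex number in listed order) whose endpoints lie on opposite sides of northing = 3454297, where each meets that height, and whether that is right or left of the point:
Z-16: 2–3 at easting≈105923.4 (left), 7–1 at easting≈127175.0 (right) → 1 crossing.
Z-9: 2–3 at easting≈115888.4 (right), 4–1 at easting≈129033.0 (right) → 2 crossings.
Z-14: 3–4 at easting≈125493.2 (right), 6–1 at easting≈139701.5 (right) → 2 crossings.
Z-4: no edge straddles that height → 0 crossings.
Z-15: no edge straddles that height → 0 crossings.
Z-1: 3–4 at easting≈134094.9 (right), 4–5 at easting≈141666.0 (right) → 2 crossings.
Only Z-16 has an odd count, so the point is inside Z-16.

Z-16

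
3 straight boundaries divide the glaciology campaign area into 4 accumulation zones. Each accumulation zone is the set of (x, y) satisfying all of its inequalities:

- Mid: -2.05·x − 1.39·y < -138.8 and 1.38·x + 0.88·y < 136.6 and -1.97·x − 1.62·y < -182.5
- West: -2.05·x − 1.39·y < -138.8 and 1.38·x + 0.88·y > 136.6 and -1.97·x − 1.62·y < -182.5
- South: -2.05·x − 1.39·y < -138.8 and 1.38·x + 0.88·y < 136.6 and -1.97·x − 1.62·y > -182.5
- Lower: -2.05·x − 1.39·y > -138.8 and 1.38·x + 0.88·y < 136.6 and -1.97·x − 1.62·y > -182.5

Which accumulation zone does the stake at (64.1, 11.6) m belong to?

-2.05·64.1 − 1.39·11.6 = -147.529, which is < -138.8
1.38·64.1 + 0.88·11.6 = 98.666, which is < 136.6
-1.97·64.1 − 1.62·11.6 = -145.069, which is > -182.5
This sign pattern matches South.

South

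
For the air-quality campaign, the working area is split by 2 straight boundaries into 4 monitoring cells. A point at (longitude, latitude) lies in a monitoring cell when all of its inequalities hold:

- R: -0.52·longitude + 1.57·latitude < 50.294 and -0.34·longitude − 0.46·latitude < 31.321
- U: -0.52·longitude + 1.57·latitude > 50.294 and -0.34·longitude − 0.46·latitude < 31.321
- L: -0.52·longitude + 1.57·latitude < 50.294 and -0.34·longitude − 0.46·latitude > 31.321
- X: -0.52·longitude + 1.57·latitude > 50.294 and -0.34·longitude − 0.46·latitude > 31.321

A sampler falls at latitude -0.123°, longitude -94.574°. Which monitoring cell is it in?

L

-0.52·-94.574 + 1.57·-0.123 = 48.985, which is < 50.294
-0.34·-94.574 − 0.46·-0.123 = 32.212, which is > 31.321
This sign pattern matches L.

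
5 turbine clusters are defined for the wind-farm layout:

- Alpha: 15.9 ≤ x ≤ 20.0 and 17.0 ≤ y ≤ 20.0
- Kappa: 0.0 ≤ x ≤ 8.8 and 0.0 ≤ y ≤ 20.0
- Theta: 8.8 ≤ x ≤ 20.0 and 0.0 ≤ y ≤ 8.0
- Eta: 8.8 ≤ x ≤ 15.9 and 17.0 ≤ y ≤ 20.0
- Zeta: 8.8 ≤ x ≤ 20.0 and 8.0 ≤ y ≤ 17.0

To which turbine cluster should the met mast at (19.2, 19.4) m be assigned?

The point has x = 19.2 and y = 19.4.
Only Alpha satisfies 15.9 ≤ x ≤ 20.0 and 17.0 ≤ y ≤ 20.0.

Alpha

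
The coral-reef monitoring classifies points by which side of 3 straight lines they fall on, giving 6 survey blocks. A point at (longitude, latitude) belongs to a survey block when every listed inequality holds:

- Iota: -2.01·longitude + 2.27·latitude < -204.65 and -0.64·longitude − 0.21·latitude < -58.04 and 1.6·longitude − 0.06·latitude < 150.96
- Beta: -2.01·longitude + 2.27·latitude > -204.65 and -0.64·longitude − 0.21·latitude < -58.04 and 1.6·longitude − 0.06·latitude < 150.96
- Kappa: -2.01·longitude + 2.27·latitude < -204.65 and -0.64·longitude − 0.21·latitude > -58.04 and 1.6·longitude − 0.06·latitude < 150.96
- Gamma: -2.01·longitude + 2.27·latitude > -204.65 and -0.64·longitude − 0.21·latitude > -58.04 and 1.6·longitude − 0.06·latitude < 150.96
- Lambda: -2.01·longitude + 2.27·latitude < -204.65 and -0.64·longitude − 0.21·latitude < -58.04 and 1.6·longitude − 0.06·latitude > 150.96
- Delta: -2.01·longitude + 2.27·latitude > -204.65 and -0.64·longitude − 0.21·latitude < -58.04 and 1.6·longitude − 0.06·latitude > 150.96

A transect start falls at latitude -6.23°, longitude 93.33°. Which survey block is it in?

Beta

-2.01·93.33 + 2.27·-6.23 = -201.735, which is > -204.65
-0.64·93.33 − 0.21·-6.23 = -58.423, which is < -58.04
1.6·93.33 − 0.06·-6.23 = 149.702, which is < 150.96
This sign pattern matches Beta.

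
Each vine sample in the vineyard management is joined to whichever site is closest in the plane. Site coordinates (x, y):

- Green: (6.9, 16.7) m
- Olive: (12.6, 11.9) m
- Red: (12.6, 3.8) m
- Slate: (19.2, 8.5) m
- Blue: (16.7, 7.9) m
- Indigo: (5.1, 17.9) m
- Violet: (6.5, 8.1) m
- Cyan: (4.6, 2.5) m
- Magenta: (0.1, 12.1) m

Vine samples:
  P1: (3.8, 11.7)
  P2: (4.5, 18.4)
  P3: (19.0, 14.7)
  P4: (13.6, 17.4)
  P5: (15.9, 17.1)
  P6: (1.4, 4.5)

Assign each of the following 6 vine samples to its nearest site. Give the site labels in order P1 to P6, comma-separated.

P1 → Magenta (d²=13.85)
P2 → Indigo (d²=0.61)
P3 → Slate (d²=38.48)
P4 → Olive (d²=31.25)
P5 → Olive (d²=37.93)
P6 → Cyan (d²=14.24)

Magenta, Indigo, Slate, Olive, Olive, Cyan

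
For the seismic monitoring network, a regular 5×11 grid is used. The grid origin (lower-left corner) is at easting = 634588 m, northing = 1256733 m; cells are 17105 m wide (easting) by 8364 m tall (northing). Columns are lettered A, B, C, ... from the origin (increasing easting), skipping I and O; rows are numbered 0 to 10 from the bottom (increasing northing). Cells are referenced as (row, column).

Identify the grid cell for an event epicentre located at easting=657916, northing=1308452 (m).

Column index: ⌊(657916 − 634588) / 17105⌋ = ⌊1.364⌋ = 1 → column B
Row offset from origin: ⌊(1308452 − 1256733) / 8364⌋ = ⌊6.184⌋ = 6 → row 6

(6, B)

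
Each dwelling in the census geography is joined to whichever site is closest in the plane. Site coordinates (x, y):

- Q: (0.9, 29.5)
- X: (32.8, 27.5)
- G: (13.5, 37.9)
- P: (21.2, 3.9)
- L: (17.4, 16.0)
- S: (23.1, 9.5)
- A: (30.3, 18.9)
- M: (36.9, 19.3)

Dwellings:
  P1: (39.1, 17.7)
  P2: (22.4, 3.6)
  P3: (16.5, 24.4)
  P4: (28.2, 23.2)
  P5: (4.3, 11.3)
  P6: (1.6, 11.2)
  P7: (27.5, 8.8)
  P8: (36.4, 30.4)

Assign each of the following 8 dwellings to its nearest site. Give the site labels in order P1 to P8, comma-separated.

P1 → M (d²=7.40)
P2 → P (d²=1.53)
P3 → L (d²=71.37)
P4 → A (d²=22.90)
P5 → L (d²=193.70)
P6 → L (d²=272.68)
P7 → S (d²=19.85)
P8 → X (d²=21.37)

M, P, L, A, L, L, S, X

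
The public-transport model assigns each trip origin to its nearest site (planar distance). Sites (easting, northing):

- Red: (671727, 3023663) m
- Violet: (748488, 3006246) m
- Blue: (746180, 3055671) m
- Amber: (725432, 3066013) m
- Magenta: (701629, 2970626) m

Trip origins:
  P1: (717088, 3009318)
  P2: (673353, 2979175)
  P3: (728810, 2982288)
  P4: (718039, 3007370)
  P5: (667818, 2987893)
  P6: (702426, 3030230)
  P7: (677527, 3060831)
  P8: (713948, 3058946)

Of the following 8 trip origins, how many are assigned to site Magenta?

2

P1 → Violet
P2 → Magenta
P3 → Magenta
P4 → Violet
P5 → Red
P6 → Red
P7 → Red
P8 → Amber
2 of the 8 go to Magenta.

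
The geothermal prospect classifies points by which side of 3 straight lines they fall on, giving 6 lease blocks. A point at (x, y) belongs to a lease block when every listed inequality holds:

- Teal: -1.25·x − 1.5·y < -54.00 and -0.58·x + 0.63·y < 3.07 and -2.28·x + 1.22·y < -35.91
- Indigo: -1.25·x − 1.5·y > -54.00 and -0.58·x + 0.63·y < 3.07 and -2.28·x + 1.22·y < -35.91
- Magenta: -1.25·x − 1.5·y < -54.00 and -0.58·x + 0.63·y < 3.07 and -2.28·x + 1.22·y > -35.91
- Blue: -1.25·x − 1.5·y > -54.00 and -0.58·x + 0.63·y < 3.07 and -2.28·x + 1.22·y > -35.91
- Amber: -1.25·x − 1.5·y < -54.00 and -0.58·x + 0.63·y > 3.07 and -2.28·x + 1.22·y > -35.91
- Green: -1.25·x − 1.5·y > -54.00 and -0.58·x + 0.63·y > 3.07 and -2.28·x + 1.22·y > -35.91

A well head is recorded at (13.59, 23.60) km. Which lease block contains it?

Green

-1.25·13.59 − 1.5·23.60 = -52.388, which is > -54.00
-0.58·13.59 + 0.63·23.60 = 6.986, which is > 3.07
-2.28·13.59 + 1.22·23.60 = -2.193, which is > -35.91
This sign pattern matches Green.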